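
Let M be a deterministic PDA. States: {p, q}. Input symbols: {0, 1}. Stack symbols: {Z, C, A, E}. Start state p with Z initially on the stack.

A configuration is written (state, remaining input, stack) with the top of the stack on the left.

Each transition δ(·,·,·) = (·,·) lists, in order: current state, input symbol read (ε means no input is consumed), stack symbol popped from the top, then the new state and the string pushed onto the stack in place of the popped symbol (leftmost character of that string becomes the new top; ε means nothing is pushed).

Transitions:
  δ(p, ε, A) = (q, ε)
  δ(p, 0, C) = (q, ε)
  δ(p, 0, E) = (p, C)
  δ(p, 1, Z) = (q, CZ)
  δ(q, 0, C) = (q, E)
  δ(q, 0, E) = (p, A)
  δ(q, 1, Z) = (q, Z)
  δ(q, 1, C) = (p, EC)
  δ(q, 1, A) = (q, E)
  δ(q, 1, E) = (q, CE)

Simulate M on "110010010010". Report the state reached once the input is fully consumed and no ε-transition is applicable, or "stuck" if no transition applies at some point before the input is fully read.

p

(p, 110010010010, Z)
  read 1, top Z: go to q, push CZ → (q, 10010010010, CZ)
  read 1, top C: go to p, push EC → (p, 0010010010, ECZ)
  read 0, top E: go to p, push C → (p, 010010010, CCZ)
  read 0, top C: go to q, push ε → (q, 10010010, CZ)
  read 1, top C: go to p, push EC → (p, 0010010, ECZ)
  read 0, top E: go to p, push C → (p, 010010, CCZ)
  read 0, top C: go to q, push ε → (q, 10010, CZ)
  read 1, top C: go to p, push EC → (p, 0010, ECZ)
  read 0, top E: go to p, push C → (p, 010, CCZ)
  read 0, top C: go to q, push ε → (q, 10, CZ)
  read 1, top C: go to p, push EC → (p, 0, ECZ)
  read 0, top E: go to p, push C → (p, ε, CCZ)
All input consumed; M is in state p.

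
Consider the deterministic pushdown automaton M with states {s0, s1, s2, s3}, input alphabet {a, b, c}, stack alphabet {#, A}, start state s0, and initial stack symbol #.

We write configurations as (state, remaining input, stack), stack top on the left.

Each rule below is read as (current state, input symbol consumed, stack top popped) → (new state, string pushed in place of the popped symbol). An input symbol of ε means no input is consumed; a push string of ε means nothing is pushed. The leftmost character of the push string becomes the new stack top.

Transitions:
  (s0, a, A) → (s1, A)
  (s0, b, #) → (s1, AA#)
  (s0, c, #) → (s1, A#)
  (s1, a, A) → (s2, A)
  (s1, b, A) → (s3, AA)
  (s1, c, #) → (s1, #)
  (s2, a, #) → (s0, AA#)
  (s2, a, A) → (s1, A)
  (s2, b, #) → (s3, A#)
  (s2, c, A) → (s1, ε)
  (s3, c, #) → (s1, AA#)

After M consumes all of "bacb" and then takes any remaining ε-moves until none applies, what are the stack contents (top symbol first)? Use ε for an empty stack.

AA#

(s0, bacb, #) ⊢ (s1, acb, AA#) ⊢ (s2, cb, AA#) ⊢ (s1, b, A#) ⊢ (s3, ε, AA#)
All input consumed in state s3 with stack AA#.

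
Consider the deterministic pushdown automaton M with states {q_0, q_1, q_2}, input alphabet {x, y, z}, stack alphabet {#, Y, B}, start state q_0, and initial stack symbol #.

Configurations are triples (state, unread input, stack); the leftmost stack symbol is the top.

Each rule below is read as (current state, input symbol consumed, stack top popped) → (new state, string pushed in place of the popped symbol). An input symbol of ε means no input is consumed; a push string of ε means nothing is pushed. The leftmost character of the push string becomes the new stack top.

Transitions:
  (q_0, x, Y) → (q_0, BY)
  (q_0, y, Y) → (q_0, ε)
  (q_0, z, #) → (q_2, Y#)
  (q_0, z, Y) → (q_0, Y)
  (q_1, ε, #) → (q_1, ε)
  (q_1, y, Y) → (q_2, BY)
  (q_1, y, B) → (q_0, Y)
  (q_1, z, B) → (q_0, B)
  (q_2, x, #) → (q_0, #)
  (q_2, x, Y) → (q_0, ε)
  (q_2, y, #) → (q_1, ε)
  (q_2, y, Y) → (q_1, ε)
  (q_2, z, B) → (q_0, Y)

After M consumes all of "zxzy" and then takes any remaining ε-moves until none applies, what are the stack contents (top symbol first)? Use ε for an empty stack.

(q_0, zxzy, #) ⊢ (q_2, xzy, Y#) ⊢ (q_0, zy, #) ⊢ (q_2, y, Y#) ⊢ (q_1, ε, #) ⊢ (q_1, ε, ε)
All input consumed in state q_1 with stack ε.

ε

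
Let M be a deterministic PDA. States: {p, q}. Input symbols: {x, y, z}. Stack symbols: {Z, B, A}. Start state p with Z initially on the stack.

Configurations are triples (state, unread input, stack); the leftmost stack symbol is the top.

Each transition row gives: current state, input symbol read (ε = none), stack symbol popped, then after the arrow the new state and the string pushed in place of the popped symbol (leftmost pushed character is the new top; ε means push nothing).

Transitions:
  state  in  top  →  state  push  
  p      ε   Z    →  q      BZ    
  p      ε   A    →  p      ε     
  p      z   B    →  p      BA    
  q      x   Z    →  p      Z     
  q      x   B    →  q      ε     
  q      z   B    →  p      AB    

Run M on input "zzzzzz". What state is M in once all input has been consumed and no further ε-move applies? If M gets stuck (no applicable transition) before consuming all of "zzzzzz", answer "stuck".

p

(p, zzzzzz, Z)
  ε-move, top Z: go to q, push BZ → (q, zzzzzz, BZ)
  read z, top B: go to p, push AB → (p, zzzzz, ABZ)
  ε-move, top A: go to p, push ε → (p, zzzzz, BZ)
  read z, top B: go to p, push BA → (p, zzzz, BAZ)
  read z, top B: go to p, push BA → (p, zzz, BAAZ)
  read z, top B: go to p, push BA → (p, zz, BAAAZ)
  read z, top B: go to p, push BA → (p, z, BAAAAZ)
  read z, top B: go to p, push BA → (p, ε, BAAAAAZ)
All input consumed; M is in state p.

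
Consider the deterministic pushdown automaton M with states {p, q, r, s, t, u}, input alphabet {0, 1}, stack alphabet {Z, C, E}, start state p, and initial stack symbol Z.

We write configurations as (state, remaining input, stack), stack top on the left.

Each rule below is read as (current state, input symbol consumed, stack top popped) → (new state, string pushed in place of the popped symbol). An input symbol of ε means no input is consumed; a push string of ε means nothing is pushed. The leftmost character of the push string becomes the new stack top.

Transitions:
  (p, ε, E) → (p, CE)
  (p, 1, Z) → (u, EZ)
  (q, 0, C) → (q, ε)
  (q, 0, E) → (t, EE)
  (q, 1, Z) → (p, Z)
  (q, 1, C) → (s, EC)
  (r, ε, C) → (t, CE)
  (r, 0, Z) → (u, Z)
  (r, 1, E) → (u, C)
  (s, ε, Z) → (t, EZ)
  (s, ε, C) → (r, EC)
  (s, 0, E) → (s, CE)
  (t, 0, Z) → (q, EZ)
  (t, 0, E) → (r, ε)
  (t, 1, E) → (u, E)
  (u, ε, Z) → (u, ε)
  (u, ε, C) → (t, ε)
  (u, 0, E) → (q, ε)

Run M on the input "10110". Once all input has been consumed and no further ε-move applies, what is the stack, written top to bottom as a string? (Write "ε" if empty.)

(p, 10110, Z)
  read 1, top Z: go to u, push EZ → (u, 0110, EZ)
  read 0, top E: go to q, push ε → (q, 110, Z)
  read 1, top Z: go to p, push Z → (p, 10, Z)
  read 1, top Z: go to u, push EZ → (u, 0, EZ)
  read 0, top E: go to q, push ε → (q, ε, Z)
All input consumed in state q with stack Z.

Z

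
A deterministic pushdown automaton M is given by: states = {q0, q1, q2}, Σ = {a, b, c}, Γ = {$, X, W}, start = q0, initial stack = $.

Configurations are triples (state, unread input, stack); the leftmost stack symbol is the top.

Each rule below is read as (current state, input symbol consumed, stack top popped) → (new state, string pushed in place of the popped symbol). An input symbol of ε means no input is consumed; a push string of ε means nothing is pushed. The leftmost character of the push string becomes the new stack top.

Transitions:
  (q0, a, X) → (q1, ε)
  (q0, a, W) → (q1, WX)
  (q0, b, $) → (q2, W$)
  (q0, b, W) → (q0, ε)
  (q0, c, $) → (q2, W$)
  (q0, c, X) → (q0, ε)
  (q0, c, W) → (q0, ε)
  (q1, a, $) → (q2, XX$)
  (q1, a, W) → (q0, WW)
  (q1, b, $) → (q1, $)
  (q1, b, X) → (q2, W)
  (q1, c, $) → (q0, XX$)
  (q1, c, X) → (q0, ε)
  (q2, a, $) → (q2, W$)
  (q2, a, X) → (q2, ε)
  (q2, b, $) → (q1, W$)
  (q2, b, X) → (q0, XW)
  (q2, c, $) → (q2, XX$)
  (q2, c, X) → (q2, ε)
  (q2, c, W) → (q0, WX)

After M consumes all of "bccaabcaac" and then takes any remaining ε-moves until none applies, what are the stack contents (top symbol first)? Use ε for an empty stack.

WXX$

(q0, bccaabcaac, $)
  read b, top $: go to q2, push W$ → (q2, ccaabcaac, W$)
  read c, top W: go to q0, push WX → (q0, caabcaac, WX$)
  read c, top W: go to q0, push ε → (q0, aabcaac, X$)
  read a, top X: go to q1, push ε → (q1, abcaac, $)
  read a, top $: go to q2, push XX$ → (q2, bcaac, XX$)
  read b, top X: go to q0, push XW → (q0, caac, XWX$)
  read c, top X: go to q0, push ε → (q0, aac, WX$)
  read a, top W: go to q1, push WX → (q1, ac, WXX$)
  read a, top W: go to q0, push WW → (q0, c, WWXX$)
  read c, top W: go to q0, push ε → (q0, ε, WXX$)
All input consumed in state q0 with stack WXX$.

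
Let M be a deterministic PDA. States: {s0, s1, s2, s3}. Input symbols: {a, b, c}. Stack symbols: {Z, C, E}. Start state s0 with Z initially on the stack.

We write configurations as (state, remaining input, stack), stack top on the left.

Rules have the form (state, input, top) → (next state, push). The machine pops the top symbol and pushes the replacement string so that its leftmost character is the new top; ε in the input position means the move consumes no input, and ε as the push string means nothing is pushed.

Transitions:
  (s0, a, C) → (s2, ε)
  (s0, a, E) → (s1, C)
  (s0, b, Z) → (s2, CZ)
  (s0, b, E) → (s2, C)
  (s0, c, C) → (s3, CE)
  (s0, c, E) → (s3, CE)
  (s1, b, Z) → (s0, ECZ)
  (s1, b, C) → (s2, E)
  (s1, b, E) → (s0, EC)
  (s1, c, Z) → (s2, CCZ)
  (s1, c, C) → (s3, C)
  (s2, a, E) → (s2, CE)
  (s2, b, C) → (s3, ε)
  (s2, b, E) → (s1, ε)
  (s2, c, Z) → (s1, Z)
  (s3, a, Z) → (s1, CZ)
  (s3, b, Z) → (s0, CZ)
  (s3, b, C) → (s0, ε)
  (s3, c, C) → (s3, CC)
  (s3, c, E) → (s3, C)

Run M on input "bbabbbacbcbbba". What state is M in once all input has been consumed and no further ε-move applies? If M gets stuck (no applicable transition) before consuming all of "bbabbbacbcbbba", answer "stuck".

s1

(s0, bbabbbacbcbbba, Z) ⊢ (s2, babbbacbcbbba, CZ) ⊢ (s3, abbbacbcbbba, Z) ⊢ (s1, bbbacbcbbba, CZ) ⊢ (s2, bbacbcbbba, EZ) ⊢ (s1, bacbcbbba, Z) ⊢ (s0, acbcbbba, ECZ) ⊢ (s1, cbcbbba, CCZ) ⊢ (s3, bcbbba, CCZ) ⊢ (s0, cbbba, CZ) ⊢ (s3, bbba, CEZ) ⊢ (s0, bba, EZ) ⊢ (s2, ba, CZ) ⊢ (s3, a, Z) ⊢ (s1, ε, CZ)
All input consumed; M is in state s1.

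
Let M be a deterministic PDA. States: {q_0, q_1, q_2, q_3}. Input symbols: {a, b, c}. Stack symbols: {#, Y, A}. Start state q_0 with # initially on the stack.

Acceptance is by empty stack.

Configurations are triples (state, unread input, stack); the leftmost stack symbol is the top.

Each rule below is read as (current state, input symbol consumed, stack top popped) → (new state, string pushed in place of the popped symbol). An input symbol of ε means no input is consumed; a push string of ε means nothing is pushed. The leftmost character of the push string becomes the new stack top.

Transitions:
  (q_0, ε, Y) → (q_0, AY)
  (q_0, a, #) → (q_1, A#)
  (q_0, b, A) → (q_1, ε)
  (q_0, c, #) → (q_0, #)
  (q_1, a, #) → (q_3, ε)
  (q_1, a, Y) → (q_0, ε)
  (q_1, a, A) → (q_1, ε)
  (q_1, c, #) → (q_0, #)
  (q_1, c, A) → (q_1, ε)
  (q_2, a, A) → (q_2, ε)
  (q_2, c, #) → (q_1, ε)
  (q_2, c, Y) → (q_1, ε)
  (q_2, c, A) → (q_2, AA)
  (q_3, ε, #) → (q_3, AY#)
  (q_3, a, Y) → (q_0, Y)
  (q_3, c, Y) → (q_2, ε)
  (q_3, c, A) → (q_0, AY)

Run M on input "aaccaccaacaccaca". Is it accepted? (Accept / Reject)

Accept

(q_0, aaccaccaacaccaca, #) ⊢ (q_1, accaccaacaccaca, A#) ⊢ (q_1, ccaccaacaccaca, #) ⊢ (q_0, caccaacaccaca, #) ⊢ (q_0, accaacaccaca, #) ⊢ (q_1, ccaacaccaca, A#) ⊢ (q_1, caacaccaca, #) ⊢ (q_0, aacaccaca, #) ⊢ (q_1, acaccaca, A#) ⊢ (q_1, caccaca, #) ⊢ (q_0, accaca, #) ⊢ (q_1, ccaca, A#) ⊢ (q_1, caca, #) ⊢ (q_0, aca, #) ⊢ (q_1, ca, A#) ⊢ (q_1, a, #) ⊢ (q_3, ε, ε)
All input consumed and the stack is empty.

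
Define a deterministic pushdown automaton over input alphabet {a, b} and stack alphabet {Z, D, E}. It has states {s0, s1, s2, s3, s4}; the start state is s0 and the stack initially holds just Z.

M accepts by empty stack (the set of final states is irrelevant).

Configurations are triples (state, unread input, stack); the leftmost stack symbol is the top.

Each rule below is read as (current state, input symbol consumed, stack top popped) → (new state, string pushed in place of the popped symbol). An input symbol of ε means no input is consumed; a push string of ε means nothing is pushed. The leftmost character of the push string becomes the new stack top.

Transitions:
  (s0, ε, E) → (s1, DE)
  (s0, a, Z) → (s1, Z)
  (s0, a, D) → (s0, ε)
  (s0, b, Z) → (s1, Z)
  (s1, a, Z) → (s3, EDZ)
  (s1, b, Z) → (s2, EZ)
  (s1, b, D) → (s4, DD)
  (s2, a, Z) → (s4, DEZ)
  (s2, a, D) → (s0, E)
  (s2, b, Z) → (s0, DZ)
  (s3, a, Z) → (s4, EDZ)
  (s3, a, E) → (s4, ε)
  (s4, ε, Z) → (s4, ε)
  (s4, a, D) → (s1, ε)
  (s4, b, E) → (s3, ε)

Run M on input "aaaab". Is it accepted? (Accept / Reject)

Reject

(s0, aaaab, Z)
  read a, top Z: go to s1, push Z → (s1, aaab, Z)
  read a, top Z: go to s3, push EDZ → (s3, aab, EDZ)
  read a, top E: go to s4, push ε → (s4, ab, DZ)
  read a, top D: go to s1, push ε → (s1, b, Z)
  read b, top Z: go to s2, push EZ → (s2, ε, EZ)
All input consumed; stack is EZ, not empty, and no further ε-move applies.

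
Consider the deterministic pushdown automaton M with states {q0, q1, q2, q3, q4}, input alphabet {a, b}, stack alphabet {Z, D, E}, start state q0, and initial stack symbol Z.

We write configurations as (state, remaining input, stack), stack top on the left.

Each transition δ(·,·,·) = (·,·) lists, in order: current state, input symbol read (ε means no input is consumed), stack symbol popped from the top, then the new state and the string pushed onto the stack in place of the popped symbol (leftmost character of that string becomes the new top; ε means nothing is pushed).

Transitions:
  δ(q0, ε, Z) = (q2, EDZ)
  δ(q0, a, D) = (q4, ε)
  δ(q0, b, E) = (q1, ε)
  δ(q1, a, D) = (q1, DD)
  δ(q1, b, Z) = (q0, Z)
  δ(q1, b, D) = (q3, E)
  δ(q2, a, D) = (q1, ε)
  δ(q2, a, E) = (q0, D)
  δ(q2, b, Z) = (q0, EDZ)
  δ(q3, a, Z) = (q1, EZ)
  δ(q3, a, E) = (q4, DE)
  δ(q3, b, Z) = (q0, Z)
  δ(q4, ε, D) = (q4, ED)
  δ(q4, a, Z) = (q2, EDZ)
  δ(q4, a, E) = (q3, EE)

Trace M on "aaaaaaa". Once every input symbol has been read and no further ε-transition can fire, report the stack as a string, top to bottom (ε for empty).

EEDEEDEEDZ

(q0, aaaaaaa, Z)
  ε-move, top Z: go to q2, push EDZ → (q2, aaaaaaa, EDZ)
  read a, top E: go to q0, push D → (q0, aaaaaa, DDZ)
  read a, top D: go to q4, push ε → (q4, aaaaa, DZ)
  ε-move, top D: go to q4, push ED → (q4, aaaaa, EDZ)
  read a, top E: go to q3, push EE → (q3, aaaa, EEDZ)
  read a, top E: go to q4, push DE → (q4, aaa, DEEDZ)
  ε-move, top D: go to q4, push ED → (q4, aaa, EDEEDZ)
  read a, top E: go to q3, push EE → (q3, aa, EEDEEDZ)
  read a, top E: go to q4, push DE → (q4, a, DEEDEEDZ)
  ε-move, top D: go to q4, push ED → (q4, a, EDEEDEEDZ)
  read a, top E: go to q3, push EE → (q3, ε, EEDEEDEEDZ)
All input consumed in state q3 with stack EEDEEDEEDZ.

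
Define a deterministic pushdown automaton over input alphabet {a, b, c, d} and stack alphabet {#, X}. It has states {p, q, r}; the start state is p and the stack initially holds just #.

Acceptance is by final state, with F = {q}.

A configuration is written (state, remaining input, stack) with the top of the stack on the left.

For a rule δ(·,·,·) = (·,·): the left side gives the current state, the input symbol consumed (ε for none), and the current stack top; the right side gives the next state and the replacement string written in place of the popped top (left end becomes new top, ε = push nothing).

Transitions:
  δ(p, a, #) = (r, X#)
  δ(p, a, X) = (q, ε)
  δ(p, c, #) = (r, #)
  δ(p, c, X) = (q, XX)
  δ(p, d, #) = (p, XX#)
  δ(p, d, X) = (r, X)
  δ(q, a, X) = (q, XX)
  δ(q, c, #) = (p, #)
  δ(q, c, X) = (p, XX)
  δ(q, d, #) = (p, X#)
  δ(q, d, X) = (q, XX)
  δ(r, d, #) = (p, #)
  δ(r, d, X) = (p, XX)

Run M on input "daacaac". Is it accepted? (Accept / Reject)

Reject

(p, daacaac, #)
  read d, top #: go to p, push XX# → (p, aacaac, XX#)
  read a, top X: go to q, push ε → (q, acaac, X#)
  read a, top X: go to q, push XX → (q, caac, XX#)
  read c, top X: go to p, push XX → (p, aac, XXX#)
  read a, top X: go to q, push ε → (q, ac, XX#)
  read a, top X: go to q, push XX → (q, c, XXX#)
  read c, top X: go to p, push XX → (p, ε, XXXX#)
All input consumed; state p ∉ F and no further ε-move applies.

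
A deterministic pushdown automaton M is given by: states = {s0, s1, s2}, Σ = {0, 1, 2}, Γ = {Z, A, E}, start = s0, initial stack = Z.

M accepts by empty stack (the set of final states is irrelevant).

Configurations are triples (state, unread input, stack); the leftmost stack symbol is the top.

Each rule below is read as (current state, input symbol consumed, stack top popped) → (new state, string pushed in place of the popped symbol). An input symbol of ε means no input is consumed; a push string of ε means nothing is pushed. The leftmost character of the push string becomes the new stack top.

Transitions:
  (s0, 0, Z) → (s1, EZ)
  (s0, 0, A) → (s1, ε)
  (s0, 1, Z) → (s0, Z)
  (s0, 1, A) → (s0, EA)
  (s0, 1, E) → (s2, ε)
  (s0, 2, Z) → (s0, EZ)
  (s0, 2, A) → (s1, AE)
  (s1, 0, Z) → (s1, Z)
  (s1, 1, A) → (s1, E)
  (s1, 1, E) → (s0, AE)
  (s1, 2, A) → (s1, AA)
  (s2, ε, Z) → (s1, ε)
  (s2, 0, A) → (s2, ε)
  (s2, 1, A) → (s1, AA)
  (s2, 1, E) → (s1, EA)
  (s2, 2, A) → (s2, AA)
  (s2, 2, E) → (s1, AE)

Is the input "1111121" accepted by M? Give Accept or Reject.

(s0, 1111121, Z)
  read 1, top Z: go to s0, push Z → (s0, 111121, Z)
  read 1, top Z: go to s0, push Z → (s0, 11121, Z)
  read 1, top Z: go to s0, push Z → (s0, 1121, Z)
  read 1, top Z: go to s0, push Z → (s0, 121, Z)
  read 1, top Z: go to s0, push Z → (s0, 21, Z)
  read 2, top Z: go to s0, push EZ → (s0, 1, EZ)
  read 1, top E: go to s2, push ε → (s2, ε, Z)
  ε-move, top Z: go to s1, push ε → (s1, ε, ε)
All input consumed and the stack is empty.

Accept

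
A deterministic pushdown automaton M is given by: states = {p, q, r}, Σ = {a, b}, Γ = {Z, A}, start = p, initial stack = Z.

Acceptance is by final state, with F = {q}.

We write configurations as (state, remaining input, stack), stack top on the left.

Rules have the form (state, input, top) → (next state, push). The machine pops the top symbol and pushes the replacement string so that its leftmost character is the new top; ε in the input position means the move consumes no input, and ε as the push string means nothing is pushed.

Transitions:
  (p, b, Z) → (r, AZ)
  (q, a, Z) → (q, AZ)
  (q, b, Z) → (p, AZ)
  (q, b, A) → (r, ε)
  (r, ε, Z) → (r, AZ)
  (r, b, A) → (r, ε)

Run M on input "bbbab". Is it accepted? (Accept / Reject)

Reject

(p, bbbab, Z)
  read b, top Z: go to r, push AZ → (r, bbab, AZ)
  read b, top A: go to r, push ε → (r, bab, Z)
  ε-move, top Z: go to r, push AZ → (r, bab, AZ)
  read b, top A: go to r, push ε → (r, ab, Z)
  ε-move, top Z: go to r, push AZ → (r, ab, AZ)
No transition applies at (r, ab, AZ); input not fully consumed.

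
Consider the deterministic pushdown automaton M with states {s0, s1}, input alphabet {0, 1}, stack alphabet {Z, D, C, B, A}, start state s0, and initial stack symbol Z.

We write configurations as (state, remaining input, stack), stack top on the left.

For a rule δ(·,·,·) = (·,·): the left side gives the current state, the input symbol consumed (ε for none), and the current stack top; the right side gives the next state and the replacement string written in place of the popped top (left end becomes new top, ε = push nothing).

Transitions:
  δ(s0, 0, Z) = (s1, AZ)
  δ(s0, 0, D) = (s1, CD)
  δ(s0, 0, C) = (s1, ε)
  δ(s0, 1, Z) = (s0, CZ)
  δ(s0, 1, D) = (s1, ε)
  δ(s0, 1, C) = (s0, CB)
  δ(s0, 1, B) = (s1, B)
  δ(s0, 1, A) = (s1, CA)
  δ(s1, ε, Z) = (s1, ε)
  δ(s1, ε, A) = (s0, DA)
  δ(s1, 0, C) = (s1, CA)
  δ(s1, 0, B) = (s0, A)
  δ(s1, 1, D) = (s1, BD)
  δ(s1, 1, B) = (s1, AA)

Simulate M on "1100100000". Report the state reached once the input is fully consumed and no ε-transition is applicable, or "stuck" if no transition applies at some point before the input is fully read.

(s0, 1100100000, Z)
  read 1, top Z: go to s0, push CZ → (s0, 100100000, CZ)
  read 1, top C: go to s0, push CB → (s0, 00100000, CBZ)
  read 0, top C: go to s1, push ε → (s1, 0100000, BZ)
  read 0, top B: go to s0, push A → (s0, 100000, AZ)
  read 1, top A: go to s1, push CA → (s1, 00000, CAZ)
  read 0, top C: go to s1, push CA → (s1, 0000, CAAZ)
  read 0, top C: go to s1, push CA → (s1, 000, CAAAZ)
  read 0, top C: go to s1, push CA → (s1, 00, CAAAAZ)
  read 0, top C: go to s1, push CA → (s1, 0, CAAAAAZ)
  read 0, top C: go to s1, push CA → (s1, ε, CAAAAAAZ)
All input consumed; M is in state s1.

s1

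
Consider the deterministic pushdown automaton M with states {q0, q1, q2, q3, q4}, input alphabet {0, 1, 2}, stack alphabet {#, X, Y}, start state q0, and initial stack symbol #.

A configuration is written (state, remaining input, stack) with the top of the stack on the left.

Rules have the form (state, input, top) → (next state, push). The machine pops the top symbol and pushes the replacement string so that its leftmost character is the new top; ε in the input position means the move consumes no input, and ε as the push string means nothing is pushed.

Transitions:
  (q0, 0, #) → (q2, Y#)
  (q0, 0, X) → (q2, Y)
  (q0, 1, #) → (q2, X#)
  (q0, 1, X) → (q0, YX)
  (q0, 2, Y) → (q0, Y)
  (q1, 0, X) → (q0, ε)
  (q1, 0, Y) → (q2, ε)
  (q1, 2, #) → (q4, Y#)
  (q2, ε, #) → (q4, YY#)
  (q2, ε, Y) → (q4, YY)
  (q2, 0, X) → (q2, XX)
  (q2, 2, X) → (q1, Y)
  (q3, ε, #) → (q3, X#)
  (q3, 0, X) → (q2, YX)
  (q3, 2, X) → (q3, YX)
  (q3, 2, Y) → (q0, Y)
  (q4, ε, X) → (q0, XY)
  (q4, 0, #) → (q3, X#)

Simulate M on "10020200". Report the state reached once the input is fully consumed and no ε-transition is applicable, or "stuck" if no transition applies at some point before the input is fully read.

q2

(q0, 10020200, #) ⊢ (q2, 0020200, X#) ⊢ (q2, 020200, XX#) ⊢ (q2, 20200, XXX#) ⊢ (q1, 0200, YXX#) ⊢ (q2, 200, XX#) ⊢ (q1, 00, YX#) ⊢ (q2, 0, X#) ⊢ (q2, ε, XX#)
All input consumed; M is in state q2.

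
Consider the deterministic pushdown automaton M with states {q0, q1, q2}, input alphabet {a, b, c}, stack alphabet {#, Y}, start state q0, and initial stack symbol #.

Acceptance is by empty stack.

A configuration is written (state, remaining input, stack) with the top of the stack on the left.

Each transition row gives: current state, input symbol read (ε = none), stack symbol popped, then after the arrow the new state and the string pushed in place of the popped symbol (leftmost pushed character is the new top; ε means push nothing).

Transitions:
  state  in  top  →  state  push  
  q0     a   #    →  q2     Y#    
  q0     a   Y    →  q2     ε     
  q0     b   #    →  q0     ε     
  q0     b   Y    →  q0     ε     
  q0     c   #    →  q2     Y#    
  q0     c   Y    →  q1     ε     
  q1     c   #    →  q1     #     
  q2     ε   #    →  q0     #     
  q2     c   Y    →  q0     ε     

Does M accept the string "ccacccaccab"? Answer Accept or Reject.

Reject

(q0, ccacccaccab, #) ⊢ (q2, cacccaccab, Y#) ⊢ (q0, acccaccab, #) ⊢ (q2, cccaccab, Y#) ⊢ (q0, ccaccab, #) ⊢ (q2, caccab, Y#) ⊢ (q0, accab, #) ⊢ (q2, ccab, Y#) ⊢ (q0, cab, #) ⊢ (q2, ab, Y#)
No transition applies at (q2, ab, Y#); input not fully consumed.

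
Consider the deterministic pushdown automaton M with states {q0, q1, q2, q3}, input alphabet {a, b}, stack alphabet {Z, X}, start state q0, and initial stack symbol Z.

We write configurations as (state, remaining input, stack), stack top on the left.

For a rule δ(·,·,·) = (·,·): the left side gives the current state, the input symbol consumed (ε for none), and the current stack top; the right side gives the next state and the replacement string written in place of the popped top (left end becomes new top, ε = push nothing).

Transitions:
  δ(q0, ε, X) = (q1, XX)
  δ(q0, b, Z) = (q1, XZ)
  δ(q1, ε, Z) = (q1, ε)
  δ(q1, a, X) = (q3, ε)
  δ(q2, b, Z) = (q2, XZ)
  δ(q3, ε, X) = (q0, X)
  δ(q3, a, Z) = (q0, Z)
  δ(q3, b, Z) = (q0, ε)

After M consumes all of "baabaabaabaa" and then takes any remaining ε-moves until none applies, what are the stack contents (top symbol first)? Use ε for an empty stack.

(q0, baabaabaabaa, Z)
  read b, top Z: go to q1, push XZ → (q1, aabaabaabaa, XZ)
  read a, top X: go to q3, push ε → (q3, abaabaabaa, Z)
  read a, top Z: go to q0, push Z → (q0, baabaabaa, Z)
  read b, top Z: go to q1, push XZ → (q1, aabaabaa, XZ)
  read a, top X: go to q3, push ε → (q3, abaabaa, Z)
  read a, top Z: go to q0, push Z → (q0, baabaa, Z)
  read b, top Z: go to q1, push XZ → (q1, aabaa, XZ)
  read a, top X: go to q3, push ε → (q3, abaa, Z)
  read a, top Z: go to q0, push Z → (q0, baa, Z)
  read b, top Z: go to q1, push XZ → (q1, aa, XZ)
  read a, top X: go to q3, push ε → (q3, a, Z)
  read a, top Z: go to q0, push Z → (q0, ε, Z)
All input consumed in state q0 with stack Z.

Z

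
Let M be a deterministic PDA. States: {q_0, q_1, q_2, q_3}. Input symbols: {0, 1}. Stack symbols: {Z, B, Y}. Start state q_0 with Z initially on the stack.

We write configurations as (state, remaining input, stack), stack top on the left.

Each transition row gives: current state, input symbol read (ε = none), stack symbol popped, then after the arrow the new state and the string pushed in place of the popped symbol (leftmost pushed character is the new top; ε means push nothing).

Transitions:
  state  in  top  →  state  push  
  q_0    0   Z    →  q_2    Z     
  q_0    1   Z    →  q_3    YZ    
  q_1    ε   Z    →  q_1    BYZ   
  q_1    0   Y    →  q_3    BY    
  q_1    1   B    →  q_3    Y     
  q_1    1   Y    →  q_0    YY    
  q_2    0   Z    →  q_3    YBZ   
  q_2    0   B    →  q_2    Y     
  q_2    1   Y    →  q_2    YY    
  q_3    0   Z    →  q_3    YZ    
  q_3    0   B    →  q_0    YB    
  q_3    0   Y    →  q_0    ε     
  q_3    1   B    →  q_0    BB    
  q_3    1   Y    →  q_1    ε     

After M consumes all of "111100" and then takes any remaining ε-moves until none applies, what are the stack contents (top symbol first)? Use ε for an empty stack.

YBYZ

(q_0, 111100, Z)
  read 1, top Z: go to q_3, push YZ → (q_3, 11100, YZ)
  read 1, top Y: go to q_1, push ε → (q_1, 1100, Z)
  ε-move, top Z: go to q_1, push BYZ → (q_1, 1100, BYZ)
  read 1, top B: go to q_3, push Y → (q_3, 100, YYZ)
  read 1, top Y: go to q_1, push ε → (q_1, 00, YZ)
  read 0, top Y: go to q_3, push BY → (q_3, 0, BYZ)
  read 0, top B: go to q_0, push YB → (q_0, ε, YBYZ)
All input consumed in state q_0 with stack YBYZ.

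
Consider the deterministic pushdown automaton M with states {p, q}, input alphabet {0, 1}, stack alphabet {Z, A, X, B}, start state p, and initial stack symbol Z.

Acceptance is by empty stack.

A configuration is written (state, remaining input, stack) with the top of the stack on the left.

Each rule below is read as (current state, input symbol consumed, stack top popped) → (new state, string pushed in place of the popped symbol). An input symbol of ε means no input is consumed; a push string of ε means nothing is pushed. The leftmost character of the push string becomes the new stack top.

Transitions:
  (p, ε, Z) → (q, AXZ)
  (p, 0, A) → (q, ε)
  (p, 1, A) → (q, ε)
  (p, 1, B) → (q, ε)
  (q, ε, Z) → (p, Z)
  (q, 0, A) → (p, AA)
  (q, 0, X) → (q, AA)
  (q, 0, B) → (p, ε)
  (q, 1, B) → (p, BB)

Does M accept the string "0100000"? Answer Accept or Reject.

Reject

(p, 0100000, Z)
  ε-move, top Z: go to q, push AXZ → (q, 0100000, AXZ)
  read 0, top A: go to p, push AA → (p, 100000, AAXZ)
  read 1, top A: go to q, push ε → (q, 00000, AXZ)
  read 0, top A: go to p, push AA → (p, 0000, AAXZ)
  read 0, top A: go to q, push ε → (q, 000, AXZ)
  read 0, top A: go to p, push AA → (p, 00, AAXZ)
  read 0, top A: go to q, push ε → (q, 0, AXZ)
  read 0, top A: go to p, push AA → (p, ε, AAXZ)
All input consumed; stack is AAXZ, not empty, and no further ε-move applies.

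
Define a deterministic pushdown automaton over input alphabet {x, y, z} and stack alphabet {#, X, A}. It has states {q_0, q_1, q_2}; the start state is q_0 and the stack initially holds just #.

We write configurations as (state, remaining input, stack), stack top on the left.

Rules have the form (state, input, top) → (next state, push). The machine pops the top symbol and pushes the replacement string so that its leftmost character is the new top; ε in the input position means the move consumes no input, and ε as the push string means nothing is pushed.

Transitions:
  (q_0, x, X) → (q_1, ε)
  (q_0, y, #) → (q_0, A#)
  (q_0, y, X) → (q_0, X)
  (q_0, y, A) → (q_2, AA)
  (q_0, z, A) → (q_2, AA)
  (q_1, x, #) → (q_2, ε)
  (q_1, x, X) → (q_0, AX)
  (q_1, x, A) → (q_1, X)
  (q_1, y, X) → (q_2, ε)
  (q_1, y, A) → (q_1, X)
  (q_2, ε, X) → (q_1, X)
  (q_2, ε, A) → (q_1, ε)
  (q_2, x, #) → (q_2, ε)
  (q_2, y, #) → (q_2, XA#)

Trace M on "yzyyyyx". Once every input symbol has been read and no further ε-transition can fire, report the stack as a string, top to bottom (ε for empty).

(q_0, yzyyyyx, #) ⊢ (q_0, zyyyyx, A#) ⊢ (q_2, yyyyx, AA#) ⊢ (q_1, yyyyx, A#) ⊢ (q_1, yyyx, X#) ⊢ (q_2, yyx, #) ⊢ (q_2, yx, XA#) ⊢ (q_1, yx, XA#) ⊢ (q_2, x, A#) ⊢ (q_1, x, #) ⊢ (q_2, ε, ε)
All input consumed in state q_2 with stack ε.

ε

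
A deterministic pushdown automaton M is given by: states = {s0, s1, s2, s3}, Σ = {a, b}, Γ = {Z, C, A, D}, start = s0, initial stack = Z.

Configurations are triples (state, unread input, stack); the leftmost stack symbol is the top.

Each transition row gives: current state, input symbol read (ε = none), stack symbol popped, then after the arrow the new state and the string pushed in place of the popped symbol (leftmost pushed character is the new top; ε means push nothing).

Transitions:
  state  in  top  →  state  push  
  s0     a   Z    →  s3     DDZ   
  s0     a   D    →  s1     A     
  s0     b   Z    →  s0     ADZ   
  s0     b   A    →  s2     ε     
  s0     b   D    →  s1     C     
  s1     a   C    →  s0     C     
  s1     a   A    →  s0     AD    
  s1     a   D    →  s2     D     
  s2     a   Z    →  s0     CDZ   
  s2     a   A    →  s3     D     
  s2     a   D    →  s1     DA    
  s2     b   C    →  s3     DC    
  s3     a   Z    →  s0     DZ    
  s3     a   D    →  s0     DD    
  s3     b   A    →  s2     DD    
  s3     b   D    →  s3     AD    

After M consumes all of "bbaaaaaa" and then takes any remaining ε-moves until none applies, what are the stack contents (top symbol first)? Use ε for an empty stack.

DAAAZ

(s0, bbaaaaaa, Z)
  read b, top Z: go to s0, push ADZ → (s0, baaaaaa, ADZ)
  read b, top A: go to s2, push ε → (s2, aaaaaa, DZ)
  read a, top D: go to s1, push DA → (s1, aaaaa, DAZ)
  read a, top D: go to s2, push D → (s2, aaaa, DAZ)
  read a, top D: go to s1, push DA → (s1, aaa, DAAZ)
  read a, top D: go to s2, push D → (s2, aa, DAAZ)
  read a, top D: go to s1, push DA → (s1, a, DAAAZ)
  read a, top D: go to s2, push D → (s2, ε, DAAAZ)
All input consumed in state s2 with stack DAAAZ.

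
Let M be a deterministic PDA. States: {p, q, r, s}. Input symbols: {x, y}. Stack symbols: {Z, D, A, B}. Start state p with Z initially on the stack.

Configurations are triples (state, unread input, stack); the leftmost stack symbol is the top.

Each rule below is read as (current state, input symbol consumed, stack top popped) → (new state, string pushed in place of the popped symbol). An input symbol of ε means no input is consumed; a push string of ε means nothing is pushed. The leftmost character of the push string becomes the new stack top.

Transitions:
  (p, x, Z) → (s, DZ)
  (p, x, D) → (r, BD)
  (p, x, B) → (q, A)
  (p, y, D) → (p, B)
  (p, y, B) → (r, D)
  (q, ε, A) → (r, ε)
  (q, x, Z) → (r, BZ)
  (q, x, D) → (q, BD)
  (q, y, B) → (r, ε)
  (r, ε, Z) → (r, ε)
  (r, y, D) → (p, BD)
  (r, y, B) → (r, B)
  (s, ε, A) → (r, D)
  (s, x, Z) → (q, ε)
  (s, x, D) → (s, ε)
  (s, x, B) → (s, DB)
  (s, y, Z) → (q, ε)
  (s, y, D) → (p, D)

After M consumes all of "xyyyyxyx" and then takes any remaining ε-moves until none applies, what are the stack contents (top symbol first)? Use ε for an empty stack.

DZ

(p, xyyyyxyx, Z)
  read x, top Z: go to s, push DZ → (s, yyyyxyx, DZ)
  read y, top D: go to p, push D → (p, yyyxyx, DZ)
  read y, top D: go to p, push B → (p, yyxyx, BZ)
  read y, top B: go to r, push D → (r, yxyx, DZ)
  read y, top D: go to p, push BD → (p, xyx, BDZ)
  read x, top B: go to q, push A → (q, yx, ADZ)
  ε-move, top A: go to r, push ε → (r, yx, DZ)
  read y, top D: go to p, push BD → (p, x, BDZ)
  read x, top B: go to q, push A → (q, ε, ADZ)
  ε-move, top A: go to r, push ε → (r, ε, DZ)
All input consumed in state r with stack DZ.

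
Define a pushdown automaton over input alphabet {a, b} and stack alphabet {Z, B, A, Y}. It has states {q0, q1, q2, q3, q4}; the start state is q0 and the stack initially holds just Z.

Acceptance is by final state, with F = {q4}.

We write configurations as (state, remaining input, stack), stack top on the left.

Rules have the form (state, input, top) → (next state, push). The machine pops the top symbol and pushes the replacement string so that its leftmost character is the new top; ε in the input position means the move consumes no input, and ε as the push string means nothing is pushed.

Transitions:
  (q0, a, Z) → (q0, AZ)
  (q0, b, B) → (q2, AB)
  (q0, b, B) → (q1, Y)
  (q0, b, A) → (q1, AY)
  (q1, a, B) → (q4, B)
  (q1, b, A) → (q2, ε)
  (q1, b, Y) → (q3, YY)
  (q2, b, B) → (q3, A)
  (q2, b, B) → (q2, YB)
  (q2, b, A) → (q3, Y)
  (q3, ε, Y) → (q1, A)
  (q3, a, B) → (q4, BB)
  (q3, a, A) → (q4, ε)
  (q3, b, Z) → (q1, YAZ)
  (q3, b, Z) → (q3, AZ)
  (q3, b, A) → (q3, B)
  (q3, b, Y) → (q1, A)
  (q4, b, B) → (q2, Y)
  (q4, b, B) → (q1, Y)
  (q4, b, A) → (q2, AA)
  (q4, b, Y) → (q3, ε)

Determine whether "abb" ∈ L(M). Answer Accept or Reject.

No computation consumes all input and reaches a final state.

Reject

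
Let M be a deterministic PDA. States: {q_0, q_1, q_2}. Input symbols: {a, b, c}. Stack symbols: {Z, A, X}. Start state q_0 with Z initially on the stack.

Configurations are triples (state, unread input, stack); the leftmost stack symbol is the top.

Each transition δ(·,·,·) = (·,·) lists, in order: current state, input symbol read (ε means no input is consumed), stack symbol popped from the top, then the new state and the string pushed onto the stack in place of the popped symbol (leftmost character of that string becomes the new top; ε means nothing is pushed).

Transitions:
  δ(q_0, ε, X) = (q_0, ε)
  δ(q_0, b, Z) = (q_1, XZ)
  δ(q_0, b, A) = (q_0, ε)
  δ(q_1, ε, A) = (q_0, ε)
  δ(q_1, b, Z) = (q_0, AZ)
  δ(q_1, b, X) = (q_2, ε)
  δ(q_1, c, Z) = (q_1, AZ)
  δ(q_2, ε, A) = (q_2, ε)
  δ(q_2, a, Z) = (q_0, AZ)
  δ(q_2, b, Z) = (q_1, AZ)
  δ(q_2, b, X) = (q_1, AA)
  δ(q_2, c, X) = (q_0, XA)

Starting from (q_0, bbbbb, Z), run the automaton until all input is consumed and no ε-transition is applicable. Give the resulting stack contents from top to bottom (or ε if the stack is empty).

Z

(q_0, bbbbb, Z)
  read b, top Z: go to q_1, push XZ → (q_1, bbbb, XZ)
  read b, top X: go to q_2, push ε → (q_2, bbb, Z)
  read b, top Z: go to q_1, push AZ → (q_1, bb, AZ)
  ε-move, top A: go to q_0, push ε → (q_0, bb, Z)
  read b, top Z: go to q_1, push XZ → (q_1, b, XZ)
  read b, top X: go to q_2, push ε → (q_2, ε, Z)
All input consumed in state q_2 with stack Z.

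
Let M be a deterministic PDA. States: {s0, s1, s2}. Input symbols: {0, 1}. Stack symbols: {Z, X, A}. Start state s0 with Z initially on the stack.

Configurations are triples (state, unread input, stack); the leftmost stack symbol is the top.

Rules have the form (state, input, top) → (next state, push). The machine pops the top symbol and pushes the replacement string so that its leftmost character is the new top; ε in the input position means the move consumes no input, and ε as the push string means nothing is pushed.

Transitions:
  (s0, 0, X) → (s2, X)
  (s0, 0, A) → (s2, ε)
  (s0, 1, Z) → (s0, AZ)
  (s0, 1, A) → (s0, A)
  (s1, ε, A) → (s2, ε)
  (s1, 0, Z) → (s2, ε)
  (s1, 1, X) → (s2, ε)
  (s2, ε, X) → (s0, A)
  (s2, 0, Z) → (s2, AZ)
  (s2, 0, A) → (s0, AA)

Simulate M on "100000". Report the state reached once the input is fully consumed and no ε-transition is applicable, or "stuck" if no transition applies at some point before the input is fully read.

s0

(s0, 100000, Z)
  read 1, top Z: go to s0, push AZ → (s0, 00000, AZ)
  read 0, top A: go to s2, push ε → (s2, 0000, Z)
  read 0, top Z: go to s2, push AZ → (s2, 000, AZ)
  read 0, top A: go to s0, push AA → (s0, 00, AAZ)
  read 0, top A: go to s2, push ε → (s2, 0, AZ)
  read 0, top A: go to s0, push AA → (s0, ε, AAZ)
All input consumed; M is in state s0.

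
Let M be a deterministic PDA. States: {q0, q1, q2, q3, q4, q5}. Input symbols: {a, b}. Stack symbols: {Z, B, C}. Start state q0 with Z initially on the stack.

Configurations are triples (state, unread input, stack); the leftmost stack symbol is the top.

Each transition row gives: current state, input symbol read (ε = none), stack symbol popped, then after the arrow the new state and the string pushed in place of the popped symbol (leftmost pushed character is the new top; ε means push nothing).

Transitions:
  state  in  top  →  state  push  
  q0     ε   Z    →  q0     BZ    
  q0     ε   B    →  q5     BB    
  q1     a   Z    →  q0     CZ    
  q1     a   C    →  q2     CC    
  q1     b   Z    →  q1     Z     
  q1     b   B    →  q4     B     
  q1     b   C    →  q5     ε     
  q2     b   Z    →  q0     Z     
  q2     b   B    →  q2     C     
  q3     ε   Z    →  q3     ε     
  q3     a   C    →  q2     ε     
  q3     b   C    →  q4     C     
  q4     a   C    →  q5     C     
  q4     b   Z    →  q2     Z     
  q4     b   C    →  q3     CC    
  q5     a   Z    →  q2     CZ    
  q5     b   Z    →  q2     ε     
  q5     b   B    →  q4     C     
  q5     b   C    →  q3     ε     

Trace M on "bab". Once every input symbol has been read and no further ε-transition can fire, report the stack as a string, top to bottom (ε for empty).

BZ

(q0, bab, Z)
  ε-move, top Z: go to q0, push BZ → (q0, bab, BZ)
  ε-move, top B: go to q5, push BB → (q5, bab, BBZ)
  read b, top B: go to q4, push C → (q4, ab, CBZ)
  read a, top C: go to q5, push C → (q5, b, CBZ)
  read b, top C: go to q3, push ε → (q3, ε, BZ)
All input consumed in state q3 with stack BZ.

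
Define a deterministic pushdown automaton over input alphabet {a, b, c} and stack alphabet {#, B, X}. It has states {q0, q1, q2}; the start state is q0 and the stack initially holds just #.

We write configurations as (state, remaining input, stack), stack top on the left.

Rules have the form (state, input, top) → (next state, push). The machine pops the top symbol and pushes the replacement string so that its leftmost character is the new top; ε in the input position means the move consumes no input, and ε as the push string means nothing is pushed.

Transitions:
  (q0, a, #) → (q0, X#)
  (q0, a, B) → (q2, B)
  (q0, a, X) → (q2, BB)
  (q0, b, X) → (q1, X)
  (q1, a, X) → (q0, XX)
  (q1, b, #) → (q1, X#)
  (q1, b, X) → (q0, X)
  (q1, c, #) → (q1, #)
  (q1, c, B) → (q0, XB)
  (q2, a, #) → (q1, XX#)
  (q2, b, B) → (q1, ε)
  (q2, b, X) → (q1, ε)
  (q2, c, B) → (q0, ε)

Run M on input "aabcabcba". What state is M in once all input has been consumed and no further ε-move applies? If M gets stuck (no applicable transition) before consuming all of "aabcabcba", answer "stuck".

q0

(q0, aabcabcba, #)
  read a, top #: go to q0, push X# → (q0, abcabcba, X#)
  read a, top X: go to q2, push BB → (q2, bcabcba, BB#)
  read b, top B: go to q1, push ε → (q1, cabcba, B#)
  read c, top B: go to q0, push XB → (q0, abcba, XB#)
  read a, top X: go to q2, push BB → (q2, bcba, BBB#)
  read b, top B: go to q1, push ε → (q1, cba, BB#)
  read c, top B: go to q0, push XB → (q0, ba, XBB#)
  read b, top X: go to q1, push X → (q1, a, XBB#)
  read a, top X: go to q0, push XX → (q0, ε, XXBB#)
All input consumed; M is in state q0.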